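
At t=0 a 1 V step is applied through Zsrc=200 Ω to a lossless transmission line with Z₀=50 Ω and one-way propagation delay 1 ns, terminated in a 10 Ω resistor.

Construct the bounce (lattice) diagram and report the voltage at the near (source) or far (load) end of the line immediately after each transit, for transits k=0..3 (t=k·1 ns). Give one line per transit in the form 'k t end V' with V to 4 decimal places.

0 0 source 0.2000
1 1 load 0.0667
2 2 source -0.0133
3 3 load 0.0400

Γ_L=-0.666667, Γ_S=0.600000; launch V₁=1·50/250=0.200000
k=0 src: V=0.2000
k=1 load: inc=0.200000, refl=0.200000·-0.666667=-0.1333; V=0.000000+0.200000+-0.133333=0.0667
k=2 src: inc=-0.133333, refl=-0.133333·0.600000=-0.0800; V=0.200000+-0.133333+-0.080000=-0.0133
k=3 load: inc=-0.080000, refl=-0.080000·-0.666667=0.0533; V=0.066667+-0.080000+0.053333=0.0400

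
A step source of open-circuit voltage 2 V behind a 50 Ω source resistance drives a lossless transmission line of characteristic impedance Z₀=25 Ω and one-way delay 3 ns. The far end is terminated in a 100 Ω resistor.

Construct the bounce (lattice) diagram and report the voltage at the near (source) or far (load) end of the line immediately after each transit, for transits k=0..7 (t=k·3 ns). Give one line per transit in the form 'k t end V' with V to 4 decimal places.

0 0 source 0.6667
1 3 load 1.0667
2 6 source 1.2000
3 9 load 1.2800
4 12 source 1.3067
5 15 load 1.3227
6 18 source 1.3280
7 21 load 1.3312

Γ_L=0.600000, Γ_S=0.333333; launch V₁=2·25/75=0.666667
k=0 src: V=0.6667
k=1 load: inc=0.666667, refl=0.666667·0.600000=0.4000; V=0.000000+0.666667+0.400000=1.0667
k=2 src: inc=0.400000, refl=0.400000·0.333333=0.1333; V=0.666667+0.400000+0.133333=1.2000
k=3 load: inc=0.133333, refl=0.133333·0.600000=0.0800; V=1.066667+0.133333+0.080000=1.2800
k=4 src: inc=0.080000, refl=0.080000·0.333333=0.0267; V=1.200000+0.080000+0.026667=1.3067
k=5 load: inc=0.026667, refl=0.026667·0.600000=0.0160; V=1.280000+0.026667+0.016000=1.3227
k=6 src: inc=0.016000, refl=0.016000·0.333333=0.0053; V=1.306667+0.016000+0.005333=1.3280
k=7 load: inc=0.005333, refl=0.005333·0.600000=0.0032; V=1.322667+0.005333+0.003200=1.3312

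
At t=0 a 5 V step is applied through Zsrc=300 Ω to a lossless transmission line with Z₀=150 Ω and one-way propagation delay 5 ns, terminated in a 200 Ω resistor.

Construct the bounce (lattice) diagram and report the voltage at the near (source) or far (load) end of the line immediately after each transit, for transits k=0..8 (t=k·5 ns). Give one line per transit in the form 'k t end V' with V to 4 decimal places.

0 0 source 1.6667
1 5 load 1.9048
2 10 source 1.9841
3 15 load 1.9955
4 20 source 1.9992
5 25 load 1.9998
6 30 source 2.0000
7 35 load 2.0000
8 40 source 2.0000

Γ_L=0.142857, Γ_S=0.333333; launch V₁=5·150/450=1.666667
k=0 src: V=1.6667
k=1 load: inc=1.666667, refl=1.666667·0.142857=0.2381; V=0.000000+1.666667+0.238095=1.9048
k=2 src: inc=0.238095, refl=0.238095·0.333333=0.0794; V=1.666667+0.238095+0.079365=1.9841
k=3 load: inc=0.079365, refl=0.079365·0.142857=0.0113; V=1.904762+0.079365+0.011338=1.9955
k=4 src: inc=0.011338, refl=0.011338·0.333333=0.0038; V=1.984127+0.011338+0.003779=1.9992
k=5 load: inc=0.003779, refl=0.003779·0.142857=0.0005; V=1.995465+0.003779+0.000540=1.9998
k=6 src: inc=0.000540, refl=0.000540·0.333333=0.0002; V=1.999244+0.000540+0.000180=2.0000
k=7 load: inc=0.000180, refl=0.000180·0.142857=0.0000; V=1.999784+0.000180+0.000026=2.0000
k=8 src: inc=0.000026, refl=0.000026·0.333333=0.0000; V=1.999964+0.000026+0.000009=2.0000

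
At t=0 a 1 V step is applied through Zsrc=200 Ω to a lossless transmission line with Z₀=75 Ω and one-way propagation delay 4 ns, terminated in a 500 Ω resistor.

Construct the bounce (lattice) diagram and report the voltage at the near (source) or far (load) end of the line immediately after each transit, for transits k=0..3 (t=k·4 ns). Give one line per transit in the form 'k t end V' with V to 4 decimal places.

0 0 source 0.2727
1 4 load 0.4743
2 8 source 0.5659
3 12 load 0.6337

Γ_L=0.739130, Γ_S=0.454545; launch V₁=1·75/275=0.272727
k=0 src: V=0.2727
k=1 load: inc=0.272727, refl=0.272727·0.739130=0.2016; V=0.000000+0.272727+0.201581=0.4743
k=2 src: inc=0.201581, refl=0.201581·0.454545=0.0916; V=0.272727+0.201581+0.091628=0.5659
k=3 load: inc=0.091628, refl=0.091628·0.739130=0.0677; V=0.474308+0.091628+0.067725=0.6337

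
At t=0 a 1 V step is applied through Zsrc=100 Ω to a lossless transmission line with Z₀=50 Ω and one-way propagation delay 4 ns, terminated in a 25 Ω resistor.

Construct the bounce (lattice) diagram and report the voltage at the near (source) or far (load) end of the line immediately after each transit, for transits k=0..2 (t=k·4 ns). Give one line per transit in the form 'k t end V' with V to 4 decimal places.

Γ_L=-0.333333, Γ_S=0.333333; launch V₁=1·50/150=0.333333
k=0 src: V=0.3333
k=1 load: inc=0.333333, refl=0.333333·-0.333333=-0.1111; V=0.000000+0.333333+-0.111111=0.2222
k=2 src: inc=-0.111111, refl=-0.111111·0.333333=-0.0370; V=0.333333+-0.111111+-0.037037=0.1852

0 0 source 0.3333
1 4 load 0.2222
2 8 source 0.1852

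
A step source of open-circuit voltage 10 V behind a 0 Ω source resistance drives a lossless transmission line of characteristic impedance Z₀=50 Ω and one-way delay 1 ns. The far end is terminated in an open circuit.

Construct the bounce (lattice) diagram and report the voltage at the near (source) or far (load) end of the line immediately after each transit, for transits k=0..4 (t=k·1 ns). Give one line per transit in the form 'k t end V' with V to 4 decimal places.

Γ_L=1.000000, Γ_S=-1.000000; launch V₁=10·50/50=10.000000
k=0 src: V=10.0000
k=1 load: inc=10.000000, refl=10.000000·1.000000=10.0000; V=0.000000+10.000000+10.000000=20.0000
k=2 src: inc=10.000000, refl=10.000000·-1.000000=-10.0000; V=10.000000+10.000000+-10.000000=10.0000
k=3 load: inc=-10.000000, refl=-10.000000·1.000000=-10.0000; V=20.000000+-10.000000+-10.000000=0.0000
k=4 src: inc=-10.000000, refl=-10.000000·-1.000000=10.0000; V=10.000000+-10.000000+10.000000=10.0000

0 0 source 10.0000
1 1 load 20.0000
2 2 source 10.0000
3 3 load 0.0000
4 4 source 10.0000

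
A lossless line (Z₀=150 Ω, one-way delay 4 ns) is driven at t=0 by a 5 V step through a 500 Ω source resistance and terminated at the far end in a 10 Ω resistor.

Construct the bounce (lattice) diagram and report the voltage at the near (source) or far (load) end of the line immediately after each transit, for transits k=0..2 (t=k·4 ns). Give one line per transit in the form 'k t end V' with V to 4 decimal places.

0 0 source 1.1538
1 4 load 0.1442
2 8 source -0.3994

Γ_L=-0.875000, Γ_S=0.538462; launch V₁=5·150/650=1.153846
k=0 src: V=1.1538
k=1 load: inc=1.153846, refl=1.153846·-0.875000=-1.0096; V=0.000000+1.153846+-1.009615=0.1442
k=2 src: inc=-1.009615, refl=-1.009615·0.538462=-0.5436; V=1.153846+-1.009615+-0.543639=-0.3994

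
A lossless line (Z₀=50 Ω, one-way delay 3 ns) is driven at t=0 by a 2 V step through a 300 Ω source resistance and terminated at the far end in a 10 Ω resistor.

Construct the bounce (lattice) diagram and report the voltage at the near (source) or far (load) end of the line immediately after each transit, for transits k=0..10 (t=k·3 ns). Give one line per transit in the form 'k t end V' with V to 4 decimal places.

Γ_L=-0.666667, Γ_S=0.714286; launch V₁=2·50/350=0.285714
k=0 src: V=0.2857
k=1 load: inc=0.285714, refl=0.285714·-0.666667=-0.1905; V=0.000000+0.285714+-0.190476=0.0952
k=2 src: inc=-0.190476, refl=-0.190476·0.714286=-0.1361; V=0.285714+-0.190476+-0.136054=-0.0408
k=3 load: inc=-0.136054, refl=-0.136054·-0.666667=0.0907; V=0.095238+-0.136054+0.090703=0.0499
k=4 src: inc=0.090703, refl=0.090703·0.714286=0.0648; V=-0.040816+0.090703+0.064788=0.1147
k=5 load: inc=0.064788, refl=0.064788·-0.666667=-0.0432; V=0.049887+0.064788+-0.043192=0.0715
k=6 src: inc=-0.043192, refl=-0.043192·0.714286=-0.0309; V=0.114674+-0.043192+-0.030851=0.0406
k=7 load: inc=-0.030851, refl=-0.030851·-0.666667=0.0206; V=0.071483+-0.030851+0.020568=0.0612
k=8 src: inc=0.020568, refl=0.020568·0.714286=0.0147; V=0.040631+0.020568+0.014691=0.0759
k=9 load: inc=0.014691, refl=0.014691·-0.666667=-0.0098; V=0.061199+0.014691+-0.009794=0.0661
k=10 src: inc=-0.009794, refl=-0.009794·0.714286=-0.0070; V=0.075890+-0.009794+-0.006996=0.0591

0 0 source 0.2857
1 3 load 0.0952
2 6 source -0.0408
3 9 load 0.0499
4 12 source 0.1147
5 15 load 0.0715
6 18 source 0.0406
7 21 load 0.0612
8 24 source 0.0759
9 27 load 0.0661
10 30 source 0.0591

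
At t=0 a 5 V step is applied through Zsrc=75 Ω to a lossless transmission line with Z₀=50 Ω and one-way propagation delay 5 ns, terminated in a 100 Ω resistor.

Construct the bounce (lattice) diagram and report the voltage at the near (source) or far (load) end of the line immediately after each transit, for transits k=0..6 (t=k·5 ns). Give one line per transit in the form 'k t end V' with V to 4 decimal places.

Γ_L=0.333333, Γ_S=0.200000; launch V₁=5·50/125=2.000000
k=0 src: V=2.0000
k=1 load: inc=2.000000, refl=2.000000·0.333333=0.6667; V=0.000000+2.000000+0.666667=2.6667
k=2 src: inc=0.666667, refl=0.666667·0.200000=0.1333; V=2.000000+0.666667+0.133333=2.8000
k=3 load: inc=0.133333, refl=0.133333·0.333333=0.0444; V=2.666667+0.133333+0.044444=2.8444
k=4 src: inc=0.044444, refl=0.044444·0.200000=0.0089; V=2.800000+0.044444+0.008889=2.8533
k=5 load: inc=0.008889, refl=0.008889·0.333333=0.0030; V=2.844444+0.008889+0.002963=2.8563
k=6 src: inc=0.002963, refl=0.002963·0.200000=0.0006; V=2.853333+0.002963+0.000593=2.8569

0 0 source 2.0000
1 5 load 2.6667
2 10 source 2.8000
3 15 load 2.8444
4 20 source 2.8533
5 25 load 2.8563
6 30 source 2.8569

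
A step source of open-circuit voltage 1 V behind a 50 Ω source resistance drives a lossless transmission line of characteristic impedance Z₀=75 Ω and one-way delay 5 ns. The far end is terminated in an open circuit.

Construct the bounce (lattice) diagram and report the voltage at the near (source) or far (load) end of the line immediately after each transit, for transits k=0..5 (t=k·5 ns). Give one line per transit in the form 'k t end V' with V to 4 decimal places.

Γ_L=1.000000, Γ_S=-0.200000; launch V₁=1·75/125=0.600000
k=0 src: V=0.6000
k=1 load: inc=0.600000, refl=0.600000·1.000000=0.6000; V=0.000000+0.600000+0.600000=1.2000
k=2 src: inc=0.600000, refl=0.600000·-0.200000=-0.1200; V=0.600000+0.600000+-0.120000=1.0800
k=3 load: inc=-0.120000, refl=-0.120000·1.000000=-0.1200; V=1.200000+-0.120000+-0.120000=0.9600
k=4 src: inc=-0.120000, refl=-0.120000·-0.200000=0.0240; V=1.080000+-0.120000+0.024000=0.9840
k=5 load: inc=0.024000, refl=0.024000·1.000000=0.0240; V=0.960000+0.024000+0.024000=1.0080

0 0 source 0.6000
1 5 load 1.2000
2 10 source 1.0800
3 15 load 0.9600
4 20 source 0.9840
5 25 load 1.0080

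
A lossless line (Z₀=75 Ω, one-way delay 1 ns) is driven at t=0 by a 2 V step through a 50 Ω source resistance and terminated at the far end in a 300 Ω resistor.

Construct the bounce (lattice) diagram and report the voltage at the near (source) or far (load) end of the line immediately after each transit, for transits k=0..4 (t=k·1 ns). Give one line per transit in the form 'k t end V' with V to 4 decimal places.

Γ_L=0.600000, Γ_S=-0.200000; launch V₁=2·75/125=1.200000
k=0 src: V=1.2000
k=1 load: inc=1.200000, refl=1.200000·0.600000=0.7200; V=0.000000+1.200000+0.720000=1.9200
k=2 src: inc=0.720000, refl=0.720000·-0.200000=-0.1440; V=1.200000+0.720000+-0.144000=1.7760
k=3 load: inc=-0.144000, refl=-0.144000·0.600000=-0.0864; V=1.920000+-0.144000+-0.086400=1.6896
k=4 src: inc=-0.086400, refl=-0.086400·-0.200000=0.0173; V=1.776000+-0.086400+0.017280=1.7069

0 0 source 1.2000
1 1 load 1.9200
2 2 source 1.7760
3 3 load 1.6896
4 4 source 1.7069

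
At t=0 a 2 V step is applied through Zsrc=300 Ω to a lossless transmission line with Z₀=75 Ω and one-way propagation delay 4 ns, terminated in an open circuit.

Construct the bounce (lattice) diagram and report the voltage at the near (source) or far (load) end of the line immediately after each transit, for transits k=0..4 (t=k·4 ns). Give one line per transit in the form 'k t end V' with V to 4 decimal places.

0 0 source 0.4000
1 4 load 0.8000
2 8 source 1.0400
3 12 load 1.2800
4 16 source 1.4240

Γ_L=1.000000, Γ_S=0.600000; launch V₁=2·75/375=0.400000
k=0 src: V=0.4000
k=1 load: inc=0.400000, refl=0.400000·1.000000=0.4000; V=0.000000+0.400000+0.400000=0.8000
k=2 src: inc=0.400000, refl=0.400000·0.600000=0.2400; V=0.400000+0.400000+0.240000=1.0400
k=3 load: inc=0.240000, refl=0.240000·1.000000=0.2400; V=0.800000+0.240000+0.240000=1.2800
k=4 src: inc=0.240000, refl=0.240000·0.600000=0.1440; V=1.040000+0.240000+0.144000=1.4240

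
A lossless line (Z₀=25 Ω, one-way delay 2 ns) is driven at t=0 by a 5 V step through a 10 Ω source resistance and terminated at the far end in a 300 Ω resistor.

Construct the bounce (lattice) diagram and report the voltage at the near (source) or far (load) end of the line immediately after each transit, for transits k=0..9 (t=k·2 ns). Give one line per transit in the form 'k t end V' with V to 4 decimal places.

Γ_L=0.846154, Γ_S=-0.428571; launch V₁=5·25/35=3.571429
k=0 src: V=3.5714
k=1 load: inc=3.571429, refl=3.571429·0.846154=3.0220; V=0.000000+3.571429+3.021978=6.5934
k=2 src: inc=3.021978, refl=3.021978·-0.428571=-1.2951; V=3.571429+3.021978+-1.295133=5.2983
k=3 load: inc=-1.295133, refl=-1.295133·0.846154=-1.0959; V=6.593407+-1.295133+-1.095882=4.2024
k=4 src: inc=-1.095882, refl=-1.095882·-0.428571=0.4697; V=5.298273+-1.095882+0.469664=4.6721
k=5 load: inc=0.469664, refl=0.469664·0.846154=0.3974; V=4.202391+0.469664+0.397408=5.0695
k=6 src: inc=0.397408, refl=0.397408·-0.428571=-0.1703; V=4.672055+0.397408+-0.170318=4.8991
k=7 load: inc=-0.170318, refl=-0.170318·0.846154=-0.1441; V=5.069463+-0.170318+-0.144115=4.7550
k=8 src: inc=-0.144115, refl=-0.144115·-0.428571=0.0618; V=4.899145+-0.144115+0.061764=4.8168
k=9 load: inc=0.061764, refl=0.061764·0.846154=0.0523; V=4.755030+0.061764+0.052261=4.8691

0 0 source 3.5714
1 2 load 6.5934
2 4 source 5.2983
3 6 load 4.2024
4 8 source 4.6721
5 10 load 5.0695
6 12 source 4.8991
7 14 load 4.7550
8 16 source 4.8168
9 18 load 4.8691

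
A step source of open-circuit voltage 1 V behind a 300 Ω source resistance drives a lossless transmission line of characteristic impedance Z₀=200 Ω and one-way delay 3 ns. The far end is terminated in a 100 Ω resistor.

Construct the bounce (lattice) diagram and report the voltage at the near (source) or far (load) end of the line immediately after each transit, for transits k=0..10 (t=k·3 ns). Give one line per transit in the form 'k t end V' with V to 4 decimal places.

0 0 source 0.4000
1 3 load 0.2667
2 6 source 0.2400
3 9 load 0.2489
4 12 source 0.2507
5 15 load 0.2501
6 18 source 0.2500
7 21 load 0.2500
8 24 source 0.2500
9 27 load 0.2500
10 30 source 0.2500

Γ_L=-0.333333, Γ_S=0.200000; launch V₁=1·200/500=0.400000
k=0 src: V=0.4000
k=1 load: inc=0.400000, refl=0.400000·-0.333333=-0.1333; V=0.000000+0.400000+-0.133333=0.2667
k=2 src: inc=-0.133333, refl=-0.133333·0.200000=-0.0267; V=0.400000+-0.133333+-0.026667=0.2400
k=3 load: inc=-0.026667, refl=-0.026667·-0.333333=0.0089; V=0.266667+-0.026667+0.008889=0.2489
k=4 src: inc=0.008889, refl=0.008889·0.200000=0.0018; V=0.240000+0.008889+0.001778=0.2507
k=5 load: inc=0.001778, refl=0.001778·-0.333333=-0.0006; V=0.248889+0.001778+-0.000593=0.2501
k=6 src: inc=-0.000593, refl=-0.000593·0.200000=-0.0001; V=0.250667+-0.000593+-0.000119=0.2500
k=7 load: inc=-0.000119, refl=-0.000119·-0.333333=0.0000; V=0.250074+-0.000119+0.000040=0.2500
k=8 src: inc=0.000040, refl=0.000040·0.200000=0.0000; V=0.249956+0.000040+0.000008=0.2500
k=9 load: inc=0.000008, refl=0.000008·-0.333333=-0.0000; V=0.249995+0.000008+-0.000003=0.2500
k=10 src: inc=-0.000003, refl=-0.000003·0.200000=-0.0000; V=0.250003+-0.000003+-0.000001=0.2500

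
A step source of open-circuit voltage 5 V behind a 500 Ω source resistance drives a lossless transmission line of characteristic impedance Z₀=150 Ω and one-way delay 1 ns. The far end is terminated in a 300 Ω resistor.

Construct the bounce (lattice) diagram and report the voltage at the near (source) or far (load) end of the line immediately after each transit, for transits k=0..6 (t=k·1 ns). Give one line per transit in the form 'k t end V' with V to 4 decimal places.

Γ_L=0.333333, Γ_S=0.538462; launch V₁=5·150/650=1.153846
k=0 src: V=1.1538
k=1 load: inc=1.153846, refl=1.153846·0.333333=0.3846; V=0.000000+1.153846+0.384615=1.5385
k=2 src: inc=0.384615, refl=0.384615·0.538462=0.2071; V=1.153846+0.384615+0.207101=1.7456
k=3 load: inc=0.207101, refl=0.207101·0.333333=0.0690; V=1.538462+0.207101+0.069034=1.8146
k=4 src: inc=0.069034, refl=0.069034·0.538462=0.0372; V=1.745562+0.069034+0.037172=1.8518
k=5 load: inc=0.037172, refl=0.037172·0.333333=0.0124; V=1.814596+0.037172+0.012391=1.8642
k=6 src: inc=0.012391, refl=0.012391·0.538462=0.0067; V=1.851768+0.012391+0.006672=1.8708

0 0 source 1.1538
1 1 load 1.5385
2 2 source 1.7456
3 3 load 1.8146
4 4 source 1.8518
5 5 load 1.8642
6 6 source 1.8708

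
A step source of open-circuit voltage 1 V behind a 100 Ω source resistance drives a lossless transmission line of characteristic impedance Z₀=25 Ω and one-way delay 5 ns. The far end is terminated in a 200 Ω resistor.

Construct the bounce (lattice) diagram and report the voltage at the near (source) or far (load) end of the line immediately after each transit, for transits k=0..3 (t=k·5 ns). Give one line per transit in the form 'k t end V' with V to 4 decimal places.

0 0 source 0.2000
1 5 load 0.3556
2 10 source 0.4489
3 15 load 0.5215

Γ_L=0.777778, Γ_S=0.600000; launch V₁=1·25/125=0.200000
k=0 src: V=0.2000
k=1 load: inc=0.200000, refl=0.200000·0.777778=0.1556; V=0.000000+0.200000+0.155556=0.3556
k=2 src: inc=0.155556, refl=0.155556·0.600000=0.0933; V=0.200000+0.155556+0.093333=0.4489
k=3 load: inc=0.093333, refl=0.093333·0.777778=0.0726; V=0.355556+0.093333+0.072593=0.5215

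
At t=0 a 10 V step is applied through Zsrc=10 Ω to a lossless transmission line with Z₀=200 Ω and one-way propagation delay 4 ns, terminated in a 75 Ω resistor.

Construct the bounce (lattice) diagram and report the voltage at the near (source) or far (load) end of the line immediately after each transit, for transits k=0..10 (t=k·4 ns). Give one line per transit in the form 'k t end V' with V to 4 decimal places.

Γ_L=-0.454545, Γ_S=-0.904762; launch V₁=10·200/210=9.523810
k=0 src: V=9.5238
k=1 load: inc=9.523810, refl=9.523810·-0.454545=-4.3290; V=0.000000+9.523810+-4.329004=5.1948
k=2 src: inc=-4.329004, refl=-4.329004·-0.904762=3.9167; V=9.523810+-4.329004+3.916718=9.1115
k=3 load: inc=3.916718, refl=3.916718·-0.454545=-1.7803; V=5.194805+3.916718+-1.780326=7.3312
k=4 src: inc=-1.780326, refl=-1.780326·-0.904762=1.6108; V=9.111523+-1.780326+1.610772=8.9420
k=5 load: inc=1.610772, refl=1.610772·-0.454545=-0.7322; V=7.331197+1.610772+-0.732169=8.2098
k=6 src: inc=-0.732169, refl=-0.732169·-0.904762=0.6624; V=8.941968+-0.732169+0.662439=8.8722
k=7 load: inc=0.662439, refl=0.662439·-0.454545=-0.3011; V=8.209800+0.662439+-0.301108=8.5711
k=8 src: inc=-0.301108, refl=-0.301108·-0.904762=0.2724; V=8.872238+-0.301108+0.272431=8.8436
k=9 load: inc=0.272431, refl=0.272431·-0.454545=-0.1238; V=8.571130+0.272431+-0.123832=8.7197
k=10 src: inc=-0.123832, refl=-0.123832·-0.904762=0.1120; V=8.843561+-0.123832+0.112039=8.8318

0 0 source 9.5238
1 4 load 5.1948
2 8 source 9.1115
3 12 load 7.3312
4 16 source 8.9420
5 20 load 8.2098
6 24 source 8.8722
7 28 load 8.5711
8 32 source 8.8436
9 36 load 8.7197
10 40 source 8.8318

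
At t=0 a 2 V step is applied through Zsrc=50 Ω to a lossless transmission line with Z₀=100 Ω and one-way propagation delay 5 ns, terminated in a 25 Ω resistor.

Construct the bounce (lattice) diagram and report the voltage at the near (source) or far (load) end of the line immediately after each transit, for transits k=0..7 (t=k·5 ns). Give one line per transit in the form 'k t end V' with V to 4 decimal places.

Γ_L=-0.600000, Γ_S=-0.333333; launch V₁=2·100/150=1.333333
k=0 src: V=1.3333
k=1 load: inc=1.333333, refl=1.333333·-0.600000=-0.8000; V=0.000000+1.333333+-0.800000=0.5333
k=2 src: inc=-0.800000, refl=-0.800000·-0.333333=0.2667; V=1.333333+-0.800000+0.266667=0.8000
k=3 load: inc=0.266667, refl=0.266667·-0.600000=-0.1600; V=0.533333+0.266667+-0.160000=0.6400
k=4 src: inc=-0.160000, refl=-0.160000·-0.333333=0.0533; V=0.800000+-0.160000+0.053333=0.6933
k=5 load: inc=0.053333, refl=0.053333·-0.600000=-0.0320; V=0.640000+0.053333+-0.032000=0.6613
k=6 src: inc=-0.032000, refl=-0.032000·-0.333333=0.0107; V=0.693333+-0.032000+0.010667=0.6720
k=7 load: inc=0.010667, refl=0.010667·-0.600000=-0.0064; V=0.661333+0.010667+-0.006400=0.6656

0 0 source 1.3333
1 5 load 0.5333
2 10 source 0.8000
3 15 load 0.6400
4 20 source 0.6933
5 25 load 0.6613
6 30 source 0.6720
7 35 load 0.6656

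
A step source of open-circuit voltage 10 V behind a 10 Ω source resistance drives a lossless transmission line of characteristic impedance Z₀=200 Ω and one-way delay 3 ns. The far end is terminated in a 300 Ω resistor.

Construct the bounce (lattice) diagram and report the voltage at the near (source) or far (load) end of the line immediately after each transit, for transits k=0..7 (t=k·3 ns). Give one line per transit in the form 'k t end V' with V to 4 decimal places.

0 0 source 9.5238
1 3 load 11.4286
2 6 source 9.7052
3 9 load 9.3605
4 12 source 9.6724
5 15 load 9.7348
6 18 source 9.6783
7 21 load 9.6670

Γ_L=0.200000, Γ_S=-0.904762; launch V₁=10·200/210=9.523810
k=0 src: V=9.5238
k=1 load: inc=9.523810, refl=9.523810·0.200000=1.9048; V=0.000000+9.523810+1.904762=11.4286
k=2 src: inc=1.904762, refl=1.904762·-0.904762=-1.7234; V=9.523810+1.904762+-1.723356=9.7052
k=3 load: inc=-1.723356, refl=-1.723356·0.200000=-0.3447; V=11.428571+-1.723356+-0.344671=9.3605
k=4 src: inc=-0.344671, refl=-0.344671·-0.904762=0.3118; V=9.705215+-0.344671+0.311845=9.6724
k=5 load: inc=0.311845, refl=0.311845·0.200000=0.0624; V=9.360544+0.311845+0.062369=9.7348
k=6 src: inc=0.062369, refl=0.062369·-0.904762=-0.0564; V=9.672390+0.062369+-0.056429=9.6783
k=7 load: inc=-0.056429, refl=-0.056429·0.200000=-0.0113; V=9.734759+-0.056429+-0.011286=9.6670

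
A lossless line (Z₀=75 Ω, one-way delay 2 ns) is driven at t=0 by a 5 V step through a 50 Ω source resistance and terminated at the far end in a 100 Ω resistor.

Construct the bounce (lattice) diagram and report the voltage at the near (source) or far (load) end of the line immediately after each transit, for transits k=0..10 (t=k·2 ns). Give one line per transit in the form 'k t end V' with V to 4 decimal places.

0 0 source 3.0000
1 2 load 3.4286
2 4 source 3.3429
3 6 load 3.3306
4 8 source 3.3331
5 10 load 3.3334
6 12 source 3.3333
7 14 load 3.3333
8 16 source 3.3333
9 18 load 3.3333
10 20 source 3.3333

Γ_L=0.142857, Γ_S=-0.200000; launch V₁=5·75/125=3.000000
k=0 src: V=3.0000
k=1 load: inc=3.000000, refl=3.000000·0.142857=0.4286; V=0.000000+3.000000+0.428571=3.4286
k=2 src: inc=0.428571, refl=0.428571·-0.200000=-0.0857; V=3.000000+0.428571+-0.085714=3.3429
k=3 load: inc=-0.085714, refl=-0.085714·0.142857=-0.0122; V=3.428571+-0.085714+-0.012245=3.3306
k=4 src: inc=-0.012245, refl=-0.012245·-0.200000=0.0024; V=3.342857+-0.012245+0.002449=3.3331
k=5 load: inc=0.002449, refl=0.002449·0.142857=0.0003; V=3.330612+0.002449+0.000350=3.3334
k=6 src: inc=0.000350, refl=0.000350·-0.200000=-0.0001; V=3.333061+0.000350+-0.000070=3.3333
k=7 load: inc=-0.000070, refl=-0.000070·0.142857=-0.0000; V=3.333411+-0.000070+-0.000010=3.3333
k=8 src: inc=-0.000010, refl=-0.000010·-0.200000=0.0000; V=3.333341+-0.000010+0.000002=3.3333
k=9 load: inc=0.000002, refl=0.000002·0.142857=0.0000; V=3.333331+0.000002+0.000000=3.3333
k=10 src: inc=0.000000, refl=0.000000·-0.200000=-0.0000; V=3.333333+0.000000+-0.000000=3.3333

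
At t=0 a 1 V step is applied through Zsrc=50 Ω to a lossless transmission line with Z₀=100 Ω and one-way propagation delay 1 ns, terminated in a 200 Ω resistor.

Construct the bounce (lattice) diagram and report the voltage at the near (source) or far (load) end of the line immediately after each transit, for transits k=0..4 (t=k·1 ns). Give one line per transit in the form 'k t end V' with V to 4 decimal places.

Γ_L=0.333333, Γ_S=-0.333333; launch V₁=1·100/150=0.666667
k=0 src: V=0.6667
k=1 load: inc=0.666667, refl=0.666667·0.333333=0.2222; V=0.000000+0.666667+0.222222=0.8889
k=2 src: inc=0.222222, refl=0.222222·-0.333333=-0.0741; V=0.666667+0.222222+-0.074074=0.8148
k=3 load: inc=-0.074074, refl=-0.074074·0.333333=-0.0247; V=0.888889+-0.074074+-0.024691=0.7901
k=4 src: inc=-0.024691, refl=-0.024691·-0.333333=0.0082; V=0.814815+-0.024691+0.008230=0.7984

0 0 source 0.6667
1 1 load 0.8889
2 2 source 0.8148
3 3 load 0.7901
4 4 source 0.7984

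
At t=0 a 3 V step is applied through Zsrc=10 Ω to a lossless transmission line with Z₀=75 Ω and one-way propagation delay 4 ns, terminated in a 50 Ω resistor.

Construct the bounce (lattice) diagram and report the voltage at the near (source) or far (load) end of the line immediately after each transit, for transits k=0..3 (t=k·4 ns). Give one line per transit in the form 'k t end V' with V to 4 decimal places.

0 0 source 2.6471
1 4 load 2.1176
2 8 source 2.5225
3 12 load 2.4415

Γ_L=-0.200000, Γ_S=-0.764706; launch V₁=3·75/85=2.647059
k=0 src: V=2.6471
k=1 load: inc=2.647059, refl=2.647059·-0.200000=-0.5294; V=0.000000+2.647059+-0.529412=2.1176
k=2 src: inc=-0.529412, refl=-0.529412·-0.764706=0.4048; V=2.647059+-0.529412+0.404844=2.5225
k=3 load: inc=0.404844, refl=0.404844·-0.200000=-0.0810; V=2.117647+0.404844+-0.080969=2.4415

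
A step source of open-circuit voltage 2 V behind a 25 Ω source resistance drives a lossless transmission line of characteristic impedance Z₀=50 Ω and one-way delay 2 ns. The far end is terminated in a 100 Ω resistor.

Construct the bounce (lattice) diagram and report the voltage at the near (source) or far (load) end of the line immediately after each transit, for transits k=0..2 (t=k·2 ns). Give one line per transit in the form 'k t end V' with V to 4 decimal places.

Γ_L=0.333333, Γ_S=-0.333333; launch V₁=2·50/75=1.333333
k=0 src: V=1.3333
k=1 load: inc=1.333333, refl=1.333333·0.333333=0.4444; V=0.000000+1.333333+0.444444=1.7778
k=2 src: inc=0.444444, refl=0.444444·-0.333333=-0.1481; V=1.333333+0.444444+-0.148148=1.6296

0 0 source 1.3333
1 2 load 1.7778
2 4 source 1.6296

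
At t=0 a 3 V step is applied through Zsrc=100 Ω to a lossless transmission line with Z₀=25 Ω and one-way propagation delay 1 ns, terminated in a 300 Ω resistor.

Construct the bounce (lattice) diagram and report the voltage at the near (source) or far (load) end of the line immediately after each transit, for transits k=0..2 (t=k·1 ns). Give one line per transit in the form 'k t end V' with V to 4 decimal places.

Γ_L=0.846154, Γ_S=0.600000; launch V₁=3·25/125=0.600000
k=0 src: V=0.6000
k=1 load: inc=0.600000, refl=0.600000·0.846154=0.5077; V=0.000000+0.600000+0.507692=1.1077
k=2 src: inc=0.507692, refl=0.507692·0.600000=0.3046; V=0.600000+0.507692+0.304615=1.4123

0 0 source 0.6000
1 1 load 1.1077
2 2 source 1.4123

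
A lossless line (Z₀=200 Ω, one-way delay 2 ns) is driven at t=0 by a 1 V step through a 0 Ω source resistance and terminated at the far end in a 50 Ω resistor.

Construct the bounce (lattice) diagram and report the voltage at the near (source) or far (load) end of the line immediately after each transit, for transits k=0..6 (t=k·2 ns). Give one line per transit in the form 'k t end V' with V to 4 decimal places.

Γ_L=-0.600000, Γ_S=-1.000000; launch V₁=1·200/200=1.000000
k=0 src: V=1.0000
k=1 load: inc=1.000000, refl=1.000000·-0.600000=-0.6000; V=0.000000+1.000000+-0.600000=0.4000
k=2 src: inc=-0.600000, refl=-0.600000·-1.000000=0.6000; V=1.000000+-0.600000+0.600000=1.0000
k=3 load: inc=0.600000, refl=0.600000·-0.600000=-0.3600; V=0.400000+0.600000+-0.360000=0.6400
k=4 src: inc=-0.360000, refl=-0.360000·-1.000000=0.3600; V=1.000000+-0.360000+0.360000=1.0000
k=5 load: inc=0.360000, refl=0.360000·-0.600000=-0.2160; V=0.640000+0.360000+-0.216000=0.7840
k=6 src: inc=-0.216000, refl=-0.216000·-1.000000=0.2160; V=1.000000+-0.216000+0.216000=1.0000

0 0 source 1.0000
1 2 load 0.4000
2 4 source 1.0000
3 6 load 0.6400
4 8 source 1.0000
5 10 load 0.7840
6 12 source 1.0000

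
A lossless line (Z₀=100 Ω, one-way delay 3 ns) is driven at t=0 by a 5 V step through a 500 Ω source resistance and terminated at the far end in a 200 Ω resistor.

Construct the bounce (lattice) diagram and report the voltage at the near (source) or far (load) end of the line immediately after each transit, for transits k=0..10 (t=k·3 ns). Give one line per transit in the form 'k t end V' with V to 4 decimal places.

Γ_L=0.333333, Γ_S=0.666667; launch V₁=5·100/600=0.833333
k=0 src: V=0.8333
k=1 load: inc=0.833333, refl=0.833333·0.333333=0.2778; V=0.000000+0.833333+0.277778=1.1111
k=2 src: inc=0.277778, refl=0.277778·0.666667=0.1852; V=0.833333+0.277778+0.185185=1.2963
k=3 load: inc=0.185185, refl=0.185185·0.333333=0.0617; V=1.111111+0.185185+0.061728=1.3580
k=4 src: inc=0.061728, refl=0.061728·0.666667=0.0412; V=1.296296+0.061728+0.041152=1.3992
k=5 load: inc=0.041152, refl=0.041152·0.333333=0.0137; V=1.358025+0.041152+0.013717=1.4129
k=6 src: inc=0.013717, refl=0.013717·0.666667=0.0091; V=1.399177+0.013717+0.009145=1.4220
k=7 load: inc=0.009145, refl=0.009145·0.333333=0.0030; V=1.412894+0.009145+0.003048=1.4251
k=8 src: inc=0.003048, refl=0.003048·0.666667=0.0020; V=1.422039+0.003048+0.002032=1.4271
k=9 load: inc=0.002032, refl=0.002032·0.333333=0.0007; V=1.425088+0.002032+0.000677=1.4278
k=10 src: inc=0.000677, refl=0.000677·0.666667=0.0005; V=1.427120+0.000677+0.000452=1.4282

0 0 source 0.8333
1 3 load 1.1111
2 6 source 1.2963
3 9 load 1.3580
4 12 source 1.3992
5 15 load 1.4129
6 18 source 1.4220
7 21 load 1.4251
8 24 source 1.4271
9 27 load 1.4278
10 30 source 1.4282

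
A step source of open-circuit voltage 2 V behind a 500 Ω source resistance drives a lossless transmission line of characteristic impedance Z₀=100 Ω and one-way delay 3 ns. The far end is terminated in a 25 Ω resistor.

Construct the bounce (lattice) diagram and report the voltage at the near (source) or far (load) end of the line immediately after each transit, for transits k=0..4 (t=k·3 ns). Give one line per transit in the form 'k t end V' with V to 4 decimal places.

0 0 source 0.3333
1 3 load 0.1333
2 6 source 0.0000
3 9 load 0.0800
4 12 source 0.1333

Γ_L=-0.600000, Γ_S=0.666667; launch V₁=2·100/600=0.333333
k=0 src: V=0.3333
k=1 load: inc=0.333333, refl=0.333333·-0.600000=-0.2000; V=0.000000+0.333333+-0.200000=0.1333
k=2 src: inc=-0.200000, refl=-0.200000·0.666667=-0.1333; V=0.333333+-0.200000+-0.133333=0.0000
k=3 load: inc=-0.133333, refl=-0.133333·-0.600000=0.0800; V=0.133333+-0.133333+0.080000=0.0800
k=4 src: inc=0.080000, refl=0.080000·0.666667=0.0533; V=0.000000+0.080000+0.053333=0.1333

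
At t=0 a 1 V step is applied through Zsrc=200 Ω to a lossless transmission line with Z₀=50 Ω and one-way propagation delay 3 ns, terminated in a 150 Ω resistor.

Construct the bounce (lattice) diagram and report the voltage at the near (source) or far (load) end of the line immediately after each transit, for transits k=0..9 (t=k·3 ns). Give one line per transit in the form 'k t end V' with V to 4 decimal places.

0 0 source 0.2000
1 3 load 0.3000
2 6 source 0.3600
3 9 load 0.3900
4 12 source 0.4080
5 15 load 0.4170
6 18 source 0.4224
7 21 load 0.4251
8 24 source 0.4267
9 27 load 0.4275

Γ_L=0.500000, Γ_S=0.600000; launch V₁=1·50/250=0.200000
k=0 src: V=0.2000
k=1 load: inc=0.200000, refl=0.200000·0.500000=0.1000; V=0.000000+0.200000+0.100000=0.3000
k=2 src: inc=0.100000, refl=0.100000·0.600000=0.0600; V=0.200000+0.100000+0.060000=0.3600
k=3 load: inc=0.060000, refl=0.060000·0.500000=0.0300; V=0.300000+0.060000+0.030000=0.3900
k=4 src: inc=0.030000, refl=0.030000·0.600000=0.0180; V=0.360000+0.030000+0.018000=0.4080
k=5 load: inc=0.018000, refl=0.018000·0.500000=0.0090; V=0.390000+0.018000+0.009000=0.4170
k=6 src: inc=0.009000, refl=0.009000·0.600000=0.0054; V=0.408000+0.009000+0.005400=0.4224
k=7 load: inc=0.005400, refl=0.005400·0.500000=0.0027; V=0.417000+0.005400+0.002700=0.4251
k=8 src: inc=0.002700, refl=0.002700·0.600000=0.0016; V=0.422400+0.002700+0.001620=0.4267
k=9 load: inc=0.001620, refl=0.001620·0.500000=0.0008; V=0.425100+0.001620+0.000810=0.4275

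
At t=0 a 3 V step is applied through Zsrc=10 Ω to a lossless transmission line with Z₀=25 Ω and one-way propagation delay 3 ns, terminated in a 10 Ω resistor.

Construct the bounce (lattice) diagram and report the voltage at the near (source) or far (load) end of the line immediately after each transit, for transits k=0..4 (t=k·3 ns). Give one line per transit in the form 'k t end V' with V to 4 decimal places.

0 0 source 2.1429
1 3 load 1.2245
2 6 source 1.6181
3 9 load 1.4494
4 12 source 1.5217

Γ_L=-0.428571, Γ_S=-0.428571; launch V₁=3·25/35=2.142857
k=0 src: V=2.1429
k=1 load: inc=2.142857, refl=2.142857·-0.428571=-0.9184; V=0.000000+2.142857+-0.918367=1.2245
k=2 src: inc=-0.918367, refl=-0.918367·-0.428571=0.3936; V=2.142857+-0.918367+0.393586=1.6181
k=3 load: inc=0.393586, refl=0.393586·-0.428571=-0.1687; V=1.224490+0.393586+-0.168680=1.4494
k=4 src: inc=-0.168680, refl=-0.168680·-0.428571=0.0723; V=1.618076+-0.168680+0.072291=1.5217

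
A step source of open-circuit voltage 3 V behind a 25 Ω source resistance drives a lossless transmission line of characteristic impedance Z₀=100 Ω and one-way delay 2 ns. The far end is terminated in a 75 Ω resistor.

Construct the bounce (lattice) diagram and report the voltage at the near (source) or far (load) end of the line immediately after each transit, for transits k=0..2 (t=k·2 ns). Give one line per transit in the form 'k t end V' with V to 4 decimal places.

0 0 source 2.4000
1 2 load 2.0571
2 4 source 2.2629

Γ_L=-0.142857, Γ_S=-0.600000; launch V₁=3·100/125=2.400000
k=0 src: V=2.4000
k=1 load: inc=2.400000, refl=2.400000·-0.142857=-0.3429; V=0.000000+2.400000+-0.342857=2.0571
k=2 src: inc=-0.342857, refl=-0.342857·-0.600000=0.2057; V=2.400000+-0.342857+0.205714=2.2629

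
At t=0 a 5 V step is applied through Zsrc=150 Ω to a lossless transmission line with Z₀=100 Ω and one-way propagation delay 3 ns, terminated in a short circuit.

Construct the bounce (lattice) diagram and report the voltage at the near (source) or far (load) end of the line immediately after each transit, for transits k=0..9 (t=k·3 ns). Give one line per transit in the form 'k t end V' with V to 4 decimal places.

Γ_L=-1.000000, Γ_S=0.200000; launch V₁=5·100/250=2.000000
k=0 src: V=2.0000
k=1 load: inc=2.000000, refl=2.000000·-1.000000=-2.0000; V=0.000000+2.000000+-2.000000=0.0000
k=2 src: inc=-2.000000, refl=-2.000000·0.200000=-0.4000; V=2.000000+-2.000000+-0.400000=-0.4000
k=3 load: inc=-0.400000, refl=-0.400000·-1.000000=0.4000; V=0.000000+-0.400000+0.400000=0.0000
k=4 src: inc=0.400000, refl=0.400000·0.200000=0.0800; V=-0.400000+0.400000+0.080000=0.0800
k=5 load: inc=0.080000, refl=0.080000·-1.000000=-0.0800; V=0.000000+0.080000+-0.080000=0.0000
k=6 src: inc=-0.080000, refl=-0.080000·0.200000=-0.0160; V=0.080000+-0.080000+-0.016000=-0.0160
k=7 load: inc=-0.016000, refl=-0.016000·-1.000000=0.0160; V=0.000000+-0.016000+0.016000=0.0000
k=8 src: inc=0.016000, refl=0.016000·0.200000=0.0032; V=-0.016000+0.016000+0.003200=0.0032
k=9 load: inc=0.003200, refl=0.003200·-1.000000=-0.0032; V=0.000000+0.003200+-0.003200=0.0000

0 0 source 2.0000
1 3 load 0.0000
2 6 source -0.4000
3 9 load 0.0000
4 12 source 0.0800
5 15 load 0.0000
6 18 source -0.0160
7 21 load 0.0000
8 24 source 0.0032
9 27 load 0.0000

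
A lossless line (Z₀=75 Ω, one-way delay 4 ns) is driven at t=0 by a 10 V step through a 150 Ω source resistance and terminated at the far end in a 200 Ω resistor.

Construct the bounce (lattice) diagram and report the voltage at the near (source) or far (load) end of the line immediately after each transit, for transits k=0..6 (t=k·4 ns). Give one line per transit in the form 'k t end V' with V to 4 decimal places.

0 0 source 3.3333
1 4 load 4.8485
2 8 source 5.3535
3 12 load 5.5831
4 16 source 5.6596
5 20 load 5.6944
6 24 source 5.7060

Γ_L=0.454545, Γ_S=0.333333; launch V₁=10·75/225=3.333333
k=0 src: V=3.3333
k=1 load: inc=3.333333, refl=3.333333·0.454545=1.5152; V=0.000000+3.333333+1.515152=4.8485
k=2 src: inc=1.515152, refl=1.515152·0.333333=0.5051; V=3.333333+1.515152+0.505051=5.3535
k=3 load: inc=0.505051, refl=0.505051·0.454545=0.2296; V=4.848485+0.505051+0.229568=5.5831
k=4 src: inc=0.229568, refl=0.229568·0.333333=0.0765; V=5.353535+0.229568+0.076523=5.6596
k=5 load: inc=0.076523, refl=0.076523·0.454545=0.0348; V=5.583104+0.076523+0.034783=5.6944
k=6 src: inc=0.034783, refl=0.034783·0.333333=0.0116; V=5.659627+0.034783+0.011594=5.7060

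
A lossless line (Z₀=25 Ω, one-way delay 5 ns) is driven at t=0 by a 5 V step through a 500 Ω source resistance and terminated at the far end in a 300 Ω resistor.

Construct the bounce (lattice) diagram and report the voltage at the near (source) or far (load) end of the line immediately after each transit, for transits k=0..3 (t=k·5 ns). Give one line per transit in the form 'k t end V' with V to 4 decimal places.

Γ_L=0.846154, Γ_S=0.904762; launch V₁=5·25/525=0.238095
k=0 src: V=0.2381
k=1 load: inc=0.238095, refl=0.238095·0.846154=0.2015; V=0.000000+0.238095+0.201465=0.4396
k=2 src: inc=0.201465, refl=0.201465·0.904762=0.1823; V=0.238095+0.201465+0.182278=0.6218
k=3 load: inc=0.182278, refl=0.182278·0.846154=0.1542; V=0.439560+0.182278+0.154235=0.7761

0 0 source 0.2381
1 5 load 0.4396
2 10 source 0.6218
3 15 load 0.7761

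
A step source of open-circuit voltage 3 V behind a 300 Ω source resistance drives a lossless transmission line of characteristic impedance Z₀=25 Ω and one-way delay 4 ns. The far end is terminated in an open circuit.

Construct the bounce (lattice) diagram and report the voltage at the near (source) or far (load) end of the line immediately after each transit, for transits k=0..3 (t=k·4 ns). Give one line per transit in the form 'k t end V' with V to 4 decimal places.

Γ_L=1.000000, Γ_S=0.846154; launch V₁=3·25/325=0.230769
k=0 src: V=0.2308
k=1 load: inc=0.230769, refl=0.230769·1.000000=0.2308; V=0.000000+0.230769+0.230769=0.4615
k=2 src: inc=0.230769, refl=0.230769·0.846154=0.1953; V=0.230769+0.230769+0.195266=0.6568
k=3 load: inc=0.195266, refl=0.195266·1.000000=0.1953; V=0.461538+0.195266+0.195266=0.8521

0 0 source 0.2308
1 4 load 0.4615
2 8 source 0.6568
3 12 load 0.8521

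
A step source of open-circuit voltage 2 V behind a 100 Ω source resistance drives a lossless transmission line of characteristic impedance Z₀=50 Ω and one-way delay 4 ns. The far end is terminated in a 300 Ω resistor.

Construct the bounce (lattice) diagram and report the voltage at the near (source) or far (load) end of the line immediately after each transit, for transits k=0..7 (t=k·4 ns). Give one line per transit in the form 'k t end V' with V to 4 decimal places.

0 0 source 0.6667
1 4 load 1.1429
2 8 source 1.3016
3 12 load 1.4150
4 16 source 1.4528
5 20 load 1.4798
6 24 source 1.4888
7 28 load 1.4952

Γ_L=0.714286, Γ_S=0.333333; launch V₁=2·50/150=0.666667
k=0 src: V=0.6667
k=1 load: inc=0.666667, refl=0.666667·0.714286=0.4762; V=0.000000+0.666667+0.476190=1.1429
k=2 src: inc=0.476190, refl=0.476190·0.333333=0.1587; V=0.666667+0.476190+0.158730=1.3016
k=3 load: inc=0.158730, refl=0.158730·0.714286=0.1134; V=1.142857+0.158730+0.113379=1.4150
k=4 src: inc=0.113379, refl=0.113379·0.333333=0.0378; V=1.301587+0.113379+0.037793=1.4528
k=5 load: inc=0.037793, refl=0.037793·0.714286=0.0270; V=1.414966+0.037793+0.026995=1.4798
k=6 src: inc=0.026995, refl=0.026995·0.333333=0.0090; V=1.452759+0.026995+0.008998=1.4888
k=7 load: inc=0.008998, refl=0.008998·0.714286=0.0064; V=1.479754+0.008998+0.006427=1.4952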